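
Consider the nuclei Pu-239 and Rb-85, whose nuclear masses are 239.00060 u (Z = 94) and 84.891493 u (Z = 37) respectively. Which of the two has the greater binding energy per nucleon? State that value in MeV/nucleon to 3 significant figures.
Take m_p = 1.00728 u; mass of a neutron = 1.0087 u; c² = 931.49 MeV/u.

Rb-85; 8.72 MeV/nucleon

Pu-239: Σm = 94(1.00728) + 145(1.0087) = 240.94582 u; Δm = 1.94522 u; E_B = 1811.95 MeV; E_B/A = 7.581 MeV
Rb-85: Σm = 37(1.00728) + 48(1.0087) = 85.68696 u; Δm = 0.795467 u; E_B = 740.97 MeV; E_B/A = 8.717 MeV
Rb-85 has the higher binding energy per nucleon, so it is the more tightly bound nucleus.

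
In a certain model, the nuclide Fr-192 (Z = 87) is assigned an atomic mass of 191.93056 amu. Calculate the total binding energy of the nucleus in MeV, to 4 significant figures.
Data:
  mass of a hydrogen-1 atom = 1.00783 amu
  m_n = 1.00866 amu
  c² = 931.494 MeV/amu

1546 MeV

Σm = 87·m(¹H) + 105·m_n = 87.68121 + 105.90930 = 193.59051 amu
The mass defect is 193.59051 − 191.93056 = 1.65995 amu.
E_B = 1.65995 × 931.494 = 1546.23 MeV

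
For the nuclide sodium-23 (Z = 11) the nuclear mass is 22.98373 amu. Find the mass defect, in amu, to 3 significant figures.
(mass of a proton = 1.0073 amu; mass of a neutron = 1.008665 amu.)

0.201 amu

Σm = 11·m_p + 12·m_n = 11.0803 + 12.103980 = 23.184280 amu
Δm = 23.184280 − 22.98373 = 0.200550 amu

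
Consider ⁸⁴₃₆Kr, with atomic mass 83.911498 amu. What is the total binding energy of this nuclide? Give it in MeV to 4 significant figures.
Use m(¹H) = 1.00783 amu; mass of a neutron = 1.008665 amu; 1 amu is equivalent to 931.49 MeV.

732.4 MeV

Σm = 36·m(¹H) + 48·m_n = 36.28188 + 48.415920 = 84.697800 amu
Δm = 84.697800 − 83.911498 = 0.786302 amu
Converting to energy: 0.786302 amu × 931.49 MeV/amu = 732.432 MeV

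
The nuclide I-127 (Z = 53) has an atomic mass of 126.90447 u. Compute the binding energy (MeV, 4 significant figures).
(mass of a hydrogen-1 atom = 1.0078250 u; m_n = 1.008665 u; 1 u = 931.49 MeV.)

Mass of separated nucleons = 53(1.0078250) + 74(1.008665) = 53.4147250 + 74.641210 = 128.0559350 u
Mass defect Δm = 128.0559350 − 126.90447 = 1.1514650 u
Binding energy = Δm·c² = 1.1514650 × 931.49 MeV/u = 1072.58 MeV

1073 MeV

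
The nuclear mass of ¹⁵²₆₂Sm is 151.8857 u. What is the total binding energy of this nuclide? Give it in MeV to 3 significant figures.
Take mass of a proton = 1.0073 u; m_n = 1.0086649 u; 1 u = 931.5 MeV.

With 62 protons and 90 neutrons (A = 152):
Mass of separated nucleons = 62(1.0073) + 90(1.0086649) = 62.4526 + 90.7798410 = 153.2324410 u
Mass defect Δm = 153.2324410 − 151.8857 = 1.3467410 u
E_B = 1.3467410 × 931.5 = 1254.49 MeV

1250 MeV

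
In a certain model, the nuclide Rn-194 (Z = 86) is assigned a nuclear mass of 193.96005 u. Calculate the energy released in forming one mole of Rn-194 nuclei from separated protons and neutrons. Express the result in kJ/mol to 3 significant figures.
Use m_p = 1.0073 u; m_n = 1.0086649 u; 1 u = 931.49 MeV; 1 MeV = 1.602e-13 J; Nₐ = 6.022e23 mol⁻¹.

Z = 86, so N = A − Z = 194 − 86 = 108.
Σm = 86·m_p + 108·m_n = 86.6278 + 108.9358092 = 195.5636092 u
The mass defect is 195.5636092 − 193.96005 = 1.6035592 u.
Binding energy = Δm·c² = 1.6035592 × 931.49 MeV/u = 1493.70 MeV
Per nucleus in joules: 1493.70 MeV × 1.602e-13 J/MeV = 2.3929e-10 J
Per mole: 2.3929e-10 J × 6.022e23 mol⁻¹ = 1.4410e+14 J/mol

1.44e+11 kJ/mol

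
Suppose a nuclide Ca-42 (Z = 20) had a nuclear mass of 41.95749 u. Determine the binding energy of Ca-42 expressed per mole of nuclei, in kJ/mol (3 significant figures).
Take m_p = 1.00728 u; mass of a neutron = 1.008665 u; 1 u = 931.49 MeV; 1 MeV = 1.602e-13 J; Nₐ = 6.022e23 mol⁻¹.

Z = 20, so N = A − Z = 42 − 20 = 22.
Total constituent mass: 20 × 1.00728 + 22 × 1.008665 = 42.336230 u
Δm = 42.336230 − 41.95749 = 0.378740 u
E_B = 0.378740 × 931.49 = 352.793 MeV
Per nucleus in joules: 352.793 MeV × 1.602e-13 J/MeV = 5.6517e-11 J
Per mole: 5.6517e-11 J × 6.022e23 mol⁻¹ = 3.4035e+13 J/mol

3.40e+10 kJ/mol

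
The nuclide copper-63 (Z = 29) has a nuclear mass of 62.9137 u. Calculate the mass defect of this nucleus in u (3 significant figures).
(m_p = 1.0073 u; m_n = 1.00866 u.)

Z = 29, so N = A − Z = 63 − 29 = 34.
Total constituent mass: 29 × 1.0073 + 34 × 1.00866 = 63.50614 u
Mass defect Δm = 63.50614 − 62.9137 = 0.59244 u

0.592 u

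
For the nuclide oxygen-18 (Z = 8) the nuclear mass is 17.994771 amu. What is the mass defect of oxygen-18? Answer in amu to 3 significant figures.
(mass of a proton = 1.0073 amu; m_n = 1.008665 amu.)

0.150 amu

With 8 protons and 10 neutrons (A = 18):
Σm = 8·m_p + 10·m_n = 8.0584 + 10.086650 = 18.145050 amu
Mass defect Δm = 18.145050 − 17.994771 = 0.150279 amu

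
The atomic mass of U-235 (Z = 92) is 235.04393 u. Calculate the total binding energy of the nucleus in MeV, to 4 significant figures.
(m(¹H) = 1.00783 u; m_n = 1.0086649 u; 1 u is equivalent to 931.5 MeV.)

Total constituent mass: 92 × 1.00783 + 143 × 1.0086649 = 236.9594407 u
Mass defect Δm = 236.9594407 − 235.04393 = 1.9155107 u
Converting to energy: 1.9155107 u × 931.5 MeV/u = 1784.30 MeV

1784 MeV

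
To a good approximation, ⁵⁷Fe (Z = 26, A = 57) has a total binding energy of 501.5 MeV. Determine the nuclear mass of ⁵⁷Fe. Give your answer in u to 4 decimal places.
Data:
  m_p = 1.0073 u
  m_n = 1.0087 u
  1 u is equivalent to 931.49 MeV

56.9211 u

Mass defect = 501.5 MeV / (931.49 MeV/u) = 0.538385 u
Constituent mass = 26(1.0073) + 31(1.0087) = 57.4595 u
Nuclear mass = 57.4595 − 0.538385 = 56.921115 u ≈ 56.9211 u (to 4 decimal places)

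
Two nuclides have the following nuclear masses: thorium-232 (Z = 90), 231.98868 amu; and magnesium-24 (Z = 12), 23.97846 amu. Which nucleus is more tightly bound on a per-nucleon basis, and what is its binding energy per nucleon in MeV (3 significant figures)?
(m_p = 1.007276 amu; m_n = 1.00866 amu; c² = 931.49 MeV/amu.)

magnesium-24; 8.26 MeV/nucleon

thorium-232: Σm = 90(1.007276) + 142(1.00866) = 233.884560 amu; Δm = 1.895880 amu; E_B = 1766.0 MeV; E_B/A = 7.612 MeV
magnesium-24: Σm = 12(1.007276) + 12(1.00866) = 24.191232 amu; Δm = 0.212772 amu; E_B = 198.19 MeV; E_B/A = 8.258 MeV
magnesium-24 has the higher binding energy per nucleon, so it is the more tightly bound nucleus.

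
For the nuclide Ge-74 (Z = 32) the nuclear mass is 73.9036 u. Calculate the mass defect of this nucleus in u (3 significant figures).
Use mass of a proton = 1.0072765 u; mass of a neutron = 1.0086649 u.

Total constituent mass: 32 × 1.0072765 + 42 × 1.0086649 = 74.5967738 u
Mass defect Δm = 74.5967738 − 73.9036 = 0.6931738 u

0.693 u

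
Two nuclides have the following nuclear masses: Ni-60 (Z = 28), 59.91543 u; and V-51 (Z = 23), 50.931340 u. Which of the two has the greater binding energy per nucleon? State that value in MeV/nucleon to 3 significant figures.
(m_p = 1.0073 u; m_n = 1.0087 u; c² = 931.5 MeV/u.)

Ni-60; 8.81 MeV/nucleon

Ni-60: Σm = 28(1.0073) + 32(1.0087) = 60.4828 u; Δm = 0.56737 u; E_B = 528.505 MeV; E_B/A = 8.808 MeV
V-51: Σm = 23(1.0073) + 28(1.0087) = 51.4115 u; Δm = 0.480160 u; E_B = 447.27 MeV; E_B/A = 8.770 MeV
Ni-60 has the higher binding energy per nucleon, so it is the more tightly bound nucleus.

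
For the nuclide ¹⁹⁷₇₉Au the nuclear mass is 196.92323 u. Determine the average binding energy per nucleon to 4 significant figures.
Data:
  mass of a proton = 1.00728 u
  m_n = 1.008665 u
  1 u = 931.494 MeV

With 79 protons and 118 neutrons (A = 197):
Σm = 79·m_p + 118·m_n = 79.57512 + 119.022470 = 198.597590 u
Mass defect Δm = 198.597590 − 196.92323 = 1.674360 u
E_B = 1.674360 × 931.494 = 1559.66 MeV
Dividing by A = 197 gives 7.917 MeV per nucleon.

7.917 MeV/nucleon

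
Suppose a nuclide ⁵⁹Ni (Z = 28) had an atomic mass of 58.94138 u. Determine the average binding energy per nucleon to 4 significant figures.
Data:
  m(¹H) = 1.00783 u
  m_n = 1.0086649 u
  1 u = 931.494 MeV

8.628 MeV/nucleon

The nucleus contains 28 protons and 59 − 28 = 31 neutrons.
Σm = 28·m(¹H) + 31·m_n = 28.21924 + 31.2686119 = 59.4878519 u
The mass defect is 59.4878519 − 58.94138 = 0.5464719 u.
E_B = 0.5464719 × 931.494 = 509.035 MeV
Dividing by A = 59 gives 8.628 MeV per nucleon.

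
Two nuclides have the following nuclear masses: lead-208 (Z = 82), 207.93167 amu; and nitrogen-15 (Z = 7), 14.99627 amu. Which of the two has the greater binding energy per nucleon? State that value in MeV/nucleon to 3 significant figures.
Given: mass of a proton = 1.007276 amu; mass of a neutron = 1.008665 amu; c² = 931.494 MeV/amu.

lead-208; 7.87 MeV/nucleon

lead-208: Σm = 82(1.007276) + 126(1.008665) = 209.688422 amu; Δm = 1.756752 amu; E_B = 1636.4 MeV; E_B/A = 7.867 MeV
nitrogen-15: Σm = 7(1.007276) + 8(1.008665) = 15.120252 amu; Δm = 0.123982 amu; E_B = 115.49 MeV; E_B/A = 7.699 MeV
lead-208 has the higher binding energy per nucleon, so it is the more tightly bound nucleus.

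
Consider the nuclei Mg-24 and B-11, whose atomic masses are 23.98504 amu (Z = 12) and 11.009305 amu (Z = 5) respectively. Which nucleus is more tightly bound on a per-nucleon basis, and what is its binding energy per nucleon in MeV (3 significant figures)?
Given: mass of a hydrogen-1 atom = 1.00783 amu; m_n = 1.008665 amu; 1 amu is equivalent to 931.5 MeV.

Mg-24: Σm = 12(1.00783) + 12(1.008665) = 24.197940 amu; Δm = 0.212900 amu; E_B = 198.32 MeV; E_B/A = 8.263 MeV
B-11: Σm = 5(1.00783) + 6(1.008665) = 11.091140 amu; Δm = 0.081835 amu; E_B = 76.229 MeV; E_B/A = 6.930 MeV
Mg-24 has the higher binding energy per nucleon, so it is the more tightly bound nucleus.

Mg-24; 8.26 MeV/nucleon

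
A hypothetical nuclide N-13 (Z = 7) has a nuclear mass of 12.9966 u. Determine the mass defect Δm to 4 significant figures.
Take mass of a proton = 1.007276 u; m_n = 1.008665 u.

0.1063 u

Z = 7, so N = A − Z = 13 − 7 = 6.
Mass of separated nucleons = 7(1.007276) + 6(1.008665) = 7.050932 + 6.051990 = 13.102922 u
Δm = 13.102922 − 12.9966 = 0.106322 u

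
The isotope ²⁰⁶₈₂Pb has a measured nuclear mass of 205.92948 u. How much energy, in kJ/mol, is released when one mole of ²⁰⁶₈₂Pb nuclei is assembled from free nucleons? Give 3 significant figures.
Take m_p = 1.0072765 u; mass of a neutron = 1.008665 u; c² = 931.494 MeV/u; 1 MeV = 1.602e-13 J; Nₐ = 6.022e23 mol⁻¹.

1.57e+11 kJ/mol

The nucleus contains 82 protons and 206 − 82 = 124 neutrons.
Σm = 82·m_p + 124·m_n = 82.5966730 + 125.074460 = 207.6711330 u
Mass defect Δm = 207.6711330 − 205.92948 = 1.7416530 u
E_B = 1.7416530 × 931.494 = 1622.34 MeV
Per nucleus in joules: 1622.34 MeV × 1.602e-13 J/MeV = 2.5990e-10 J
Per mole: 2.5990e-10 J × 6.022e23 mol⁻¹ = 1.5651e+14 J/mol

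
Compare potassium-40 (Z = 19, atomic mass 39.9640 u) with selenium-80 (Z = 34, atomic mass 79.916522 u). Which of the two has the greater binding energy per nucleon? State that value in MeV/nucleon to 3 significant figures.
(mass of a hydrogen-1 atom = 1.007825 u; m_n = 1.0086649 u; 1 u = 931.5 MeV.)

selenium-80; 8.71 MeV/nucleon

potassium-40: Σm = 19(1.007825) + 21(1.0086649) = 40.3306379 u; Δm = 0.3666379 u; E_B = 341.52 MeV; E_B/A = 8.538 MeV
selenium-80: Σm = 34(1.007825) + 46(1.0086649) = 80.6646354 u; Δm = 0.7481134 u; E_B = 696.87 MeV; E_B/A = 8.711 MeV
selenium-80 has the higher binding energy per nucleon, so it is the more tightly bound nucleus.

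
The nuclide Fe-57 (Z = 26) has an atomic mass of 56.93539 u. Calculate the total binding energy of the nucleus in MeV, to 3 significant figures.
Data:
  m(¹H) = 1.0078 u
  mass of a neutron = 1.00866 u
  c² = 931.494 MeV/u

Σm = 26·m(¹H) + 31·m_n = 26.2028 + 31.26846 = 57.47126 u
Mass defect Δm = 57.47126 − 56.93539 = 0.53587 u
Binding energy = Δm·c² = 0.53587 × 931.494 MeV/u = 499.160 MeV

499 MeV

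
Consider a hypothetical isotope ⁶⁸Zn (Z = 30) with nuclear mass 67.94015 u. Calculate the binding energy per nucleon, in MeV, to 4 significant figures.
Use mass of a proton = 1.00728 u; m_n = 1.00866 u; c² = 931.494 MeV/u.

8.319 MeV/nucleon

With 30 protons and 38 neutrons (A = 68):
Mass of separated nucleons = 30(1.00728) + 38(1.00866) = 30.21840 + 38.32908 = 68.54748 u
The mass defect is 68.54748 − 67.94015 = 0.60733 u.
Binding energy = Δm·c² = 0.60733 × 931.494 MeV/u = 565.724 MeV
Dividing by A = 68 gives 8.319 MeV per nucleon.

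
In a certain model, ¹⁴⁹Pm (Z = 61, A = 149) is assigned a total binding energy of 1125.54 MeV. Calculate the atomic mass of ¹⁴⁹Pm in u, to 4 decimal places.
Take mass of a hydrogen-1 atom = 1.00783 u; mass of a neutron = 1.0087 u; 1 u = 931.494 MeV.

149.0349 u

Mass defect = 1125.54 MeV / (931.494 MeV/u) = 1.208317 u
Constituent mass = 61(1.00783) + 88(1.0087) = 150.24323 u
Atomic mass = 150.24323 − 1.208317 = 149.034913 u ≈ 149.0349 u (to 4 decimal places)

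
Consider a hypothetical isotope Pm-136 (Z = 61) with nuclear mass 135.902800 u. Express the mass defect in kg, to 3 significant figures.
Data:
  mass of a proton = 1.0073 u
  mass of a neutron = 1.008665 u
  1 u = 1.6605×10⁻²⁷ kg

1.98e-27 kg

The nucleus contains 61 protons and 136 − 61 = 75 neutrons.
Total constituent mass: 61 × 1.0073 + 75 × 1.008665 = 137.095175 u
Mass defect Δm = 137.095175 − 135.902800 = 1.192375 u
In SI units: 1.192375 u × 1.6605×10⁻²⁷ kg/u = 1.9799e-27 kg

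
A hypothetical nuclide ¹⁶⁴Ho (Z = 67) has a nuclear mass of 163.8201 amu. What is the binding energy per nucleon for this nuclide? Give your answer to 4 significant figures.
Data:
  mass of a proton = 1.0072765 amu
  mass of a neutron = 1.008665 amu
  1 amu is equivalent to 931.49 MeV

8.565 MeV/nucleon

Z = 67, so N = A − Z = 164 − 67 = 97.
Total constituent mass: 67 × 1.0072765 + 97 × 1.008665 = 165.3280305 amu
Δm = 165.3280305 − 163.8201 = 1.5079305 amu
Binding energy = Δm·c² = 1.5079305 × 931.49 MeV/amu = 1404.62 MeV
Per nucleon: 1404.62 / 164 = 8.565 MeV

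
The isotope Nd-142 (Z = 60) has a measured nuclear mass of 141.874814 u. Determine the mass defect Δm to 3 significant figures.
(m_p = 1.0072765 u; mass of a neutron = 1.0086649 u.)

The nucleus contains 60 protons and 142 − 60 = 82 neutrons.
Σm = 60·m_p + 82·m_n = 60.4365900 + 82.7105218 = 143.1471118 u
The mass defect is 143.1471118 − 141.874814 = 1.2722978 u.

1.27 u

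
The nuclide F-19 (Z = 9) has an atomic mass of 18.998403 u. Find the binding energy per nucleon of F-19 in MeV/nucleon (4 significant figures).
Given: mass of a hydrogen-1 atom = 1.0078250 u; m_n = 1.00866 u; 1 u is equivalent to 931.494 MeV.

7.777 MeV/nucleon

With 9 protons and 10 neutrons (A = 19):
Total constituent mass: 9 × 1.0078250 + 10 × 1.00866 = 19.1570250 u
Δm = 19.1570250 − 18.998403 = 0.1586220 u
Binding energy = Δm·c² = 0.1586220 × 931.494 MeV/u = 147.755 MeV
Dividing by A = 19 gives 7.777 MeV per nucleon.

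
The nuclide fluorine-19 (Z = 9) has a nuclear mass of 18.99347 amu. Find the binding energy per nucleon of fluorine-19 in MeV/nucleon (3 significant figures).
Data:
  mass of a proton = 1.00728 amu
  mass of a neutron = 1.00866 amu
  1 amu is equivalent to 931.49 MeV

With 9 protons and 10 neutrons (A = 19):
Σm = 9·m_p + 10·m_n = 9.06552 + 10.08660 = 19.15212 amu
Mass defect Δm = 19.15212 − 18.99347 = 0.15865 amu
Converting to energy: 0.15865 amu × 931.49 MeV/amu = 147.781 MeV
BE/A = 147.781 MeV / 19 = 7.778 MeV/nucleon

7.78 MeV/nucleon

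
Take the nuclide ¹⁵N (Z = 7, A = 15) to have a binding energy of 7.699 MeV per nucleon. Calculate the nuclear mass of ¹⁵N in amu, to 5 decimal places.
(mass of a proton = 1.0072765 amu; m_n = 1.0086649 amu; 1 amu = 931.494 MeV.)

Total binding energy = 15 × 7.699 = 115.485 MeV
Mass defect = 115.485 MeV / (931.494 MeV/amu) = 0.1239783 amu
Constituent mass = 7(1.0072765) + 8(1.0086649) = 15.1202547 amu
Nuclear mass = 15.1202547 − 0.1239783 = 14.9962764 amu ≈ 14.99628 amu (to 5 decimal places)

14.99628 amu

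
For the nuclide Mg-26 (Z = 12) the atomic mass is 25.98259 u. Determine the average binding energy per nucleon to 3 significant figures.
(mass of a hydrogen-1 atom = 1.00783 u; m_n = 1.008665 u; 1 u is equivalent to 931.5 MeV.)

8.34 MeV/nucleon

With 12 protons and 14 neutrons (A = 26):
Mass of separated nucleons = 12(1.00783) + 14(1.008665) = 12.09396 + 14.121310 = 26.215270 u
Δm = 26.215270 − 25.98259 = 0.232680 u
E_B = 0.232680 × 931.5 = 216.741 MeV
BE/A = 216.741 MeV / 26 = 8.336 MeV/nucleon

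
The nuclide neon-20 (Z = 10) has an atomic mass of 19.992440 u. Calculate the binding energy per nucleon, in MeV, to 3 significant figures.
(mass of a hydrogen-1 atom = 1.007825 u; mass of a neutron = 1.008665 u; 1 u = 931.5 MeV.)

Σm = 10·m(¹H) + 10·m_n = 10.078250 + 10.086650 = 20.164900 u
Mass defect Δm = 20.164900 − 19.992440 = 0.172460 u
E_B = 0.172460 × 931.5 = 160.646 MeV
Per nucleon: 160.646 / 20 = 8.032 MeV

8.03 MeV/nucleon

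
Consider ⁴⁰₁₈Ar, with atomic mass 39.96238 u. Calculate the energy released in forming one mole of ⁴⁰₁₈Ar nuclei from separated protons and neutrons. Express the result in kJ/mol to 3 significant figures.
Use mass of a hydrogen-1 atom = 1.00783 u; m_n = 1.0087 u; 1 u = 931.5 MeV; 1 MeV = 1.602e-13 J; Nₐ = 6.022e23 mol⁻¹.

3.32e+10 kJ/mol

With 18 protons and 22 neutrons (A = 40):
Mass of separated nucleons = 18(1.00783) + 22(1.0087) = 18.14094 + 22.1914 = 40.33234 u
The mass defect is 40.33234 − 39.96238 = 0.36996 u.
E_B = 0.36996 × 931.5 = 344.618 MeV
Per nucleus in joules: 344.618 MeV × 1.602e-13 J/MeV = 5.5208e-11 J
Per mole: 5.5208e-11 J × 6.022e23 mol⁻¹ = 3.3246e+13 J/mol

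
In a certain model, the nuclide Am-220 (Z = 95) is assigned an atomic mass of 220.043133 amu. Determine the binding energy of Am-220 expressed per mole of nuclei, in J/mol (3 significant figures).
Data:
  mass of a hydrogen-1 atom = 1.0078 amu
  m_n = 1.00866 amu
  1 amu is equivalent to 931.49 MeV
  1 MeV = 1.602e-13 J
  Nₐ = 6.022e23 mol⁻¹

Z = 95, so N = A − Z = 220 − 95 = 125.
Σm = 95·m(¹H) + 125·m_n = 95.7410 + 126.08250 = 221.82350 amu
The mass defect is 221.82350 − 220.043133 = 1.780367 amu.
Binding energy = Δm·c² = 1.780367 × 931.49 MeV/amu = 1658.39 MeV
Per nucleus in joules: 1658.39 MeV × 1.602e-13 J/MeV = 2.6567e-10 J
Per mole: 2.6567e-10 J × 6.022e23 mol⁻¹ = 1.5999e+14 J/mol

1.60e+14 J/mol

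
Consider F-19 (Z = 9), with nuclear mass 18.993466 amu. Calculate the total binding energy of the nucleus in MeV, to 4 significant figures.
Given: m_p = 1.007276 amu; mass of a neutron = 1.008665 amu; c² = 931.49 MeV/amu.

With 9 protons and 10 neutrons (A = 19):
Mass of separated nucleons = 9(1.007276) + 10(1.008665) = 9.065484 + 10.086650 = 19.152134 amu
Δm = 19.152134 − 18.993466 = 0.158668 amu
Converting to energy: 0.158668 amu × 931.49 MeV/amu = 147.798 MeV

147.8 MeV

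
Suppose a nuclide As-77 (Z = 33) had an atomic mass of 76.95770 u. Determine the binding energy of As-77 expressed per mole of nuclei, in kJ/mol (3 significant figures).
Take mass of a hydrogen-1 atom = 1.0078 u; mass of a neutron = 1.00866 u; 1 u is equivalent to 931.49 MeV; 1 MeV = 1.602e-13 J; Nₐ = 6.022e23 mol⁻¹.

6.12e+10 kJ/mol

Mass of separated nucleons = 33(1.0078) + 44(1.00866) = 33.2574 + 44.38104 = 77.63844 u
The mass defect is 77.63844 − 76.95770 = 0.68074 u.
Binding energy = Δm·c² = 0.68074 × 931.49 MeV/u = 634.103 MeV
Per nucleus in joules: 634.103 MeV × 1.602e-13 J/MeV = 1.0158e-10 J
Per mole: 1.0158e-10 J × 6.022e23 mol⁻¹ = 6.1171e+13 J/mol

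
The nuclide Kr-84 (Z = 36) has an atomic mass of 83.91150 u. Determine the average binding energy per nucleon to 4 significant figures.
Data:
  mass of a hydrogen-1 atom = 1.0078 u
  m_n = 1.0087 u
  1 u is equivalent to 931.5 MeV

Z = 36, so N = A − Z = 84 − 36 = 48.
Σm = 36·m(¹H) + 48·m_n = 36.2808 + 48.4176 = 84.6984 u
The mass defect is 84.6984 − 83.91150 = 0.78690 u.
Binding energy = Δm·c² = 0.78690 × 931.5 MeV/u = 732.997 MeV
Per nucleon: 732.997 / 84 = 8.726 MeV

8.726 MeV/nucleon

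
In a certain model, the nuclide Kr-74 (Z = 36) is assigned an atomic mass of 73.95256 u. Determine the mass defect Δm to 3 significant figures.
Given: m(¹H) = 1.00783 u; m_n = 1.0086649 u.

0.659 u

Total constituent mass: 36 × 1.00783 + 38 × 1.0086649 = 74.6111462 u
The mass defect is 74.6111462 − 73.95256 = 0.6585862 u.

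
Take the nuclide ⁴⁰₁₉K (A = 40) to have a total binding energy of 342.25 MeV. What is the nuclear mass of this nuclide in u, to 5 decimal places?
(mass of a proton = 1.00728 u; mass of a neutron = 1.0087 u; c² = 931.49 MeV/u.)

39.95360 u

Mass defect = 342.25 MeV / (931.49 MeV/u) = 0.3674221 u
Constituent mass = 19(1.00728) + 21(1.0087) = 40.32102 u
Nuclear mass = 40.32102 − 0.3674221 = 39.9535979 u ≈ 39.95360 u (to 5 decimal places)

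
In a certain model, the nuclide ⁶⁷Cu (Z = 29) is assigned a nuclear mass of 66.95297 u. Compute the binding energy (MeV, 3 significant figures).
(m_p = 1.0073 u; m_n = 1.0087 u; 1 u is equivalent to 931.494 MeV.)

With 29 protons and 38 neutrons (A = 67):
Σm = 29·m_p + 38·m_n = 29.2117 + 38.3306 = 67.5423 u
The mass defect is 67.5423 − 66.95297 = 0.58933 u.
Binding energy = Δm·c² = 0.58933 × 931.494 MeV/u = 548.957 MeV

549 MeV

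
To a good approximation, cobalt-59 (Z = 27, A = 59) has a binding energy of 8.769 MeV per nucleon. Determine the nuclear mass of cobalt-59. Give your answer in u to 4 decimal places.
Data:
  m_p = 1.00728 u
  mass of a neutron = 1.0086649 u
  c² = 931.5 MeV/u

Total binding energy = 59 × 8.769 = 517.371 MeV
Mass defect = 517.371 MeV / (931.5 MeV/u) = 0.555417 u
Constituent mass = 27(1.00728) + 32(1.0086649) = 59.4738368 u
Nuclear mass = 59.4738368 − 0.555417 = 58.9184198 u ≈ 58.9184 u (to 4 decimal places)

58.9184 u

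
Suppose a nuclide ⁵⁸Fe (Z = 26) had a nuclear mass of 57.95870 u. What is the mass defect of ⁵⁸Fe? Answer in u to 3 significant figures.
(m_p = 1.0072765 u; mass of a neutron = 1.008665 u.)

0.508 u

Total constituent mass: 26 × 1.0072765 + 32 × 1.008665 = 58.4664690 u
Δm = 58.4664690 − 57.95870 = 0.5077690 u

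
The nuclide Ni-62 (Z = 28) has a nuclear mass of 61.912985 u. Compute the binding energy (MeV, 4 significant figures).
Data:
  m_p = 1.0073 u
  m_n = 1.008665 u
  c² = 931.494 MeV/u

545.9 MeV

With 28 protons and 34 neutrons (A = 62):
Total constituent mass: 28 × 1.0073 + 34 × 1.008665 = 62.499010 u
Δm = 62.499010 − 61.912985 = 0.586025 u
Binding energy = Δm·c² = 0.586025 × 931.494 MeV/u = 545.879 MeV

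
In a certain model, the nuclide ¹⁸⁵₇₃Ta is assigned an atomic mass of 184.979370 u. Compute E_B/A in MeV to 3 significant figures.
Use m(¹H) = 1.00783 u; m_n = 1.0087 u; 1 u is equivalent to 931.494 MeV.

7.89 MeV/nucleon

With 73 protons and 112 neutrons (A = 185):
Total constituent mass: 73 × 1.00783 + 112 × 1.0087 = 186.54599 u
Δm = 186.54599 − 184.979370 = 1.566620 u
E_B = 1.566620 × 931.494 = 1459.30 MeV
Per nucleon: 1459.30 / 185 = 7.888 MeV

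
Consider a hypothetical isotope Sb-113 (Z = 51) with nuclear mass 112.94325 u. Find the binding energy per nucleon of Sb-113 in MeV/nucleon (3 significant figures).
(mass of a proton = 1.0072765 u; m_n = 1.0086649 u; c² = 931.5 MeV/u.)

7.96 MeV/nucleon

Σm = 51·m_p + 62·m_n = 51.3711015 + 62.5372238 = 113.9083253 u
Mass defect Δm = 113.9083253 − 112.94325 = 0.9650753 u
Binding energy = Δm·c² = 0.9650753 × 931.5 MeV/u = 898.968 MeV
Dividing by A = 113 gives 7.955 MeV per nucleon.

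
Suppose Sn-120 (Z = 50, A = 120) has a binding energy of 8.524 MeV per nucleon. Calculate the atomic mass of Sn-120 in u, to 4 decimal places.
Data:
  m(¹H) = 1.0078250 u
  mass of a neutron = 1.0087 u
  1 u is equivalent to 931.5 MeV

Total binding energy = 120 × 8.524 = 1022.880 MeV
Mass defect = 1022.880 MeV / (931.5 MeV/u) = 1.098100 u
Constituent mass = 50(1.0078250) + 70(1.0087) = 121.0002500 u
Atomic mass = 121.0002500 − 1.098100 = 119.9021500 u ≈ 119.9022 u (to 4 decimal places)

119.9022 u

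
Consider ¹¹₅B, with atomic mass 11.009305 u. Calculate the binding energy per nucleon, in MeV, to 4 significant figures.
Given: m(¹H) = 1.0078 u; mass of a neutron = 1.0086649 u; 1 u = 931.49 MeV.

Z = 5, so N = A − Z = 11 − 5 = 6.
Σm = 5·m(¹H) + 6·m_n = 5.0390 + 6.0519894 = 11.0909894 u
The mass defect is 11.0909894 − 11.009305 = 0.0816844 u.
Converting to energy: 0.0816844 u × 931.49 MeV/u = 76.0882 MeV
BE/A = 76.0882 MeV / 11 = 6.917 MeV/nucleon

6.917 MeV/nucleon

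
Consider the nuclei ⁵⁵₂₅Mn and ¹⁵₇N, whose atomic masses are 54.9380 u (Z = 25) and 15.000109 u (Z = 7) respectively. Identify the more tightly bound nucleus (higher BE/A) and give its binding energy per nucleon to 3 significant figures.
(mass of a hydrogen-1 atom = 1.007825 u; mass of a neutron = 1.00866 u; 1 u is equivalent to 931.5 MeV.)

⁵⁵₂₅Mn; 8.76 MeV/nucleon

⁵⁵₂₅Mn: Σm = 25(1.007825) + 30(1.00866) = 55.455425 u; Δm = 0.517425 u; E_B = 481.98 MeV; E_B/A = 8.763 MeV
¹⁵₇N: Σm = 7(1.007825) + 8(1.00866) = 15.124055 u; Δm = 0.123946 u; E_B = 115.46 MeV; E_B/A = 7.697 MeV
⁵⁵₂₅Mn has the higher binding energy per nucleon, so it is the more tightly bound nucleus.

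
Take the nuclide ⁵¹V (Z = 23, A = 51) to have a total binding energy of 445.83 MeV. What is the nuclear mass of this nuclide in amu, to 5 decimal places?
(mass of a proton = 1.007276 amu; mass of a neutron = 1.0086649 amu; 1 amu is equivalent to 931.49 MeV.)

50.93134 amu

Mass defect = 445.83 MeV / (931.49 MeV/amu) = 0.4786203 amu
Constituent mass = 23(1.007276) + 28(1.0086649) = 51.4099652 amu
Nuclear mass = 51.4099652 − 0.4786203 = 50.9313449 amu ≈ 50.93134 amu (to 5 decimal places)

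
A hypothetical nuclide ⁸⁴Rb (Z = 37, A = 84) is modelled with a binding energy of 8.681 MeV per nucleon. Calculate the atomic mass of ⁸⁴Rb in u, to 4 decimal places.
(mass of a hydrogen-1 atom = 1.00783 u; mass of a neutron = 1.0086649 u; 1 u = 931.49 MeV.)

83.9141 u

Total binding energy = 84 × 8.681 = 729.204 MeV
Mass defect = 729.204 MeV / (931.49 MeV/u) = 0.782836 u
Constituent mass = 37(1.00783) + 47(1.0086649) = 84.6969603 u
Atomic mass = 84.6969603 − 0.782836 = 83.9141243 u ≈ 83.9141 u (to 4 decimal places)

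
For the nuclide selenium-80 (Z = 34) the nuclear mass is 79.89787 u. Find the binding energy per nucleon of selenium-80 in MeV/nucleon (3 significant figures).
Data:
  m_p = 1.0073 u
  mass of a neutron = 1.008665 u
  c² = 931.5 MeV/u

8.72 MeV/nucleon

Σm = 34·m_p + 46·m_n = 34.2482 + 46.398590 = 80.646790 u
The mass defect is 80.646790 − 79.89787 = 0.748920 u.
Converting to energy: 0.748920 u × 931.5 MeV/u = 697.619 MeV
Dividing by A = 80 gives 8.720 MeV per nucleon.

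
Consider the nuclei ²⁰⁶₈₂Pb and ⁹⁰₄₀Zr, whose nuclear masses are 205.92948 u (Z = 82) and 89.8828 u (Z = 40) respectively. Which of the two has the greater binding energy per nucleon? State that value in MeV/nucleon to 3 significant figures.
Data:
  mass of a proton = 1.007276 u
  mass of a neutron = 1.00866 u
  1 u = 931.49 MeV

⁹⁰₄₀Zr; 8.71 MeV/nucleon

²⁰⁶₈₂Pb: Σm = 82(1.007276) + 124(1.00866) = 207.670472 u; Δm = 1.740992 u; E_B = 1621.7 MeV; E_B/A = 7.872 MeV
⁹⁰₄₀Zr: Σm = 40(1.007276) + 50(1.00866) = 90.724040 u; Δm = 0.841240 u; E_B = 783.61 MeV; E_B/A = 8.707 MeV
⁹⁰₄₀Zr has the higher binding energy per nucleon, so it is the more tightly bound nucleus.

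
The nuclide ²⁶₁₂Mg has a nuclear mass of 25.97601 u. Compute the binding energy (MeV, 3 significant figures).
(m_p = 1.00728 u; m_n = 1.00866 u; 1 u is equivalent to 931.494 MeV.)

Σm = 12·m_p + 14·m_n = 12.08736 + 14.12124 = 26.20860 u
The mass defect is 26.20860 − 25.97601 = 0.23259 u.
E_B = 0.23259 × 931.494 = 216.656 MeV

217 MeV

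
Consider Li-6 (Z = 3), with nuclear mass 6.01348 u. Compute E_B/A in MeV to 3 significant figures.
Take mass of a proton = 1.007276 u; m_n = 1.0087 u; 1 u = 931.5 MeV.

5.35 MeV/nucleon

Σm = 3·m_p + 3·m_n = 3.021828 + 3.0261 = 6.047928 u
Δm = 6.047928 − 6.01348 = 0.034448 u
Converting to energy: 0.034448 u × 931.5 MeV/u = 32.0883 MeV
BE/A = 32.0883 MeV / 6 = 5.348 MeV/nucleon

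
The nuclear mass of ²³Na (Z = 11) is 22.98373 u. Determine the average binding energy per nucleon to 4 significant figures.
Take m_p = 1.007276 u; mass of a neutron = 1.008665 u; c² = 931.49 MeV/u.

The nucleus contains 11 protons and 23 − 11 = 12 neutrons.
Σm = 11·m_p + 12·m_n = 11.080036 + 12.103980 = 23.184016 u
The mass defect is 23.184016 − 22.98373 = 0.200286 u.
Binding energy = Δm·c² = 0.200286 × 931.49 MeV/u = 186.564 MeV
BE/A = 186.564 MeV / 23 = 8.111 MeV/nucleon

8.111 MeV/nucleon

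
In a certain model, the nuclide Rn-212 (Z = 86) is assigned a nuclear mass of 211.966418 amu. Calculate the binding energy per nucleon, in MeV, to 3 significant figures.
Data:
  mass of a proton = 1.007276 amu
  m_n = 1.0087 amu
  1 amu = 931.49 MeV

With 86 protons and 126 neutrons (A = 212):
Total constituent mass: 86 × 1.007276 + 126 × 1.0087 = 213.721936 amu
Mass defect Δm = 213.721936 − 211.966418 = 1.755518 amu
Converting to energy: 1.755518 amu × 931.49 MeV/amu = 1635.25 MeV
Per nucleon: 1635.25 / 212 = 7.713 MeV

7.71 MeV/nucleon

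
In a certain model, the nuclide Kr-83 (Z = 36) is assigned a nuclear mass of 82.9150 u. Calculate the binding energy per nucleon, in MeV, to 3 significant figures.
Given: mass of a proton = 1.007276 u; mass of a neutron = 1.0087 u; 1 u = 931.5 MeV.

8.48 MeV/nucleon

With 36 protons and 47 neutrons (A = 83):
Σm = 36·m_p + 47·m_n = 36.261936 + 47.4089 = 83.670836 u
Δm = 83.670836 − 82.9150 = 0.755836 u
Converting to energy: 0.755836 u × 931.5 MeV/u = 704.061 MeV
Per nucleon: 704.061 / 83 = 8.483 MeV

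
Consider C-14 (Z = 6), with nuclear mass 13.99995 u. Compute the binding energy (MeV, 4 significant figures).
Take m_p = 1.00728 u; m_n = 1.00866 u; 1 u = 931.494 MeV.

The nucleus contains 6 protons and 14 − 6 = 8 neutrons.
Σm = 6·m_p + 8·m_n = 6.04368 + 8.06928 = 14.11296 u
Δm = 14.11296 − 13.99995 = 0.11301 u
Converting to energy: 0.11301 u × 931.494 MeV/u = 105.268 MeV

105.3 MeV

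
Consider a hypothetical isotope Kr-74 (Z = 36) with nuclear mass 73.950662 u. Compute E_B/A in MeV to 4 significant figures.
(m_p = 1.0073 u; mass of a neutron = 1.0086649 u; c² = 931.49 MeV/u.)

Z = 36, so N = A − Z = 74 − 36 = 38.
Total constituent mass: 36 × 1.0073 + 38 × 1.0086649 = 74.5920662 u
Δm = 74.5920662 − 73.950662 = 0.6414042 u
Binding energy = Δm·c² = 0.6414042 × 931.49 MeV/u = 597.462 MeV
Dividing by A = 74 gives 8.074 MeV per nucleon.

8.074 MeV/nucleon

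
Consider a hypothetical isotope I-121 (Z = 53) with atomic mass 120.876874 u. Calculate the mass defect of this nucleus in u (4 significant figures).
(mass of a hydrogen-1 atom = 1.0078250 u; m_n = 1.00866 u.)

Z = 53, so N = A − Z = 121 − 53 = 68.
Total constituent mass: 53 × 1.0078250 + 68 × 1.00866 = 122.0036050 u
Δm = 122.0036050 − 120.876874 = 1.1267310 u

1.127 u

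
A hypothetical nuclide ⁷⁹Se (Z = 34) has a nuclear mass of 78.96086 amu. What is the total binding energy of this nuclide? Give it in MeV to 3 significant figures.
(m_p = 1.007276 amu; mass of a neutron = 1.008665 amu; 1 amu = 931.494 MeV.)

The nucleus contains 34 protons and 79 − 34 = 45 neutrons.
Total constituent mass: 34 × 1.007276 + 45 × 1.008665 = 79.637309 amu
Mass defect Δm = 79.637309 − 78.96086 = 0.676449 amu
Converting to energy: 0.676449 amu × 931.494 MeV/amu = 630.108 MeV

630 MeV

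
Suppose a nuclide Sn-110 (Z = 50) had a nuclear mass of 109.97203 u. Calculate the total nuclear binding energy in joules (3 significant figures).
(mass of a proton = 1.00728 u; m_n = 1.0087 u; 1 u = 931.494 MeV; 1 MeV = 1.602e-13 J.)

With 50 protons and 60 neutrons (A = 110):
Total constituent mass: 50 × 1.00728 + 60 × 1.0087 = 110.88600 u
The mass defect is 110.88600 − 109.97203 = 0.91397 u.
E_B = 0.91397 × 931.494 = 851.358 MeV
In joules: 851.358 MeV × 1.602e-13 J/MeV = 1.3639e-10 J

1.36e-10 J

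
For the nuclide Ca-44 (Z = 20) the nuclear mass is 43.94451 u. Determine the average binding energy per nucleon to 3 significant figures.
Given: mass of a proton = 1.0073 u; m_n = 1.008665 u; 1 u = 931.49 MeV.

The nucleus contains 20 protons and 44 − 20 = 24 neutrons.
Σm = 20·m_p + 24·m_n = 20.1460 + 24.207960 = 44.353960 u
Δm = 44.353960 − 43.94451 = 0.409450 u
Converting to energy: 0.409450 u × 931.49 MeV/u = 381.399 MeV
BE/A = 381.399 MeV / 44 = 8.668 MeV/nucleon

8.67 MeV/nucleon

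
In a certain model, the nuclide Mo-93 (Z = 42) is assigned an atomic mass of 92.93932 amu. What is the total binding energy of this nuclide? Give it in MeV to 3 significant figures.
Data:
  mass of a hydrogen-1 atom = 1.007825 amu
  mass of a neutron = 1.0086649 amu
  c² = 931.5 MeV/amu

774 MeV

The nucleus contains 42 protons and 93 − 42 = 51 neutrons.
Σm = 42·m(¹H) + 51·m_n = 42.328650 + 51.4419099 = 93.7705599 amu
The mass defect is 93.7705599 − 92.93932 = 0.8312399 amu.
E_B = 0.8312399 × 931.5 = 774.300 MeV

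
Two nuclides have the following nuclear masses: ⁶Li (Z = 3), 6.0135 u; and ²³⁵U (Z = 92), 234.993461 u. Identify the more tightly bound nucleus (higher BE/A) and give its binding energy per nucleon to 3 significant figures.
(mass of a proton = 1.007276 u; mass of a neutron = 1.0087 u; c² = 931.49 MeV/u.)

⁶Li: Σm = 3(1.007276) + 3(1.0087) = 6.047928 u; Δm = 0.034428 u; E_B = 32.0693 MeV; E_B/A = 5.3449 MeV
²³⁵U: Σm = 92(1.007276) + 143(1.0087) = 236.913492 u; Δm = 1.920031 u; E_B = 1788.5 MeV; E_B/A = 7.611 MeV
²³⁵U has the higher binding energy per nucleon, so it is the more tightly bound nucleus.

²³⁵U; 7.61 MeV/nucleon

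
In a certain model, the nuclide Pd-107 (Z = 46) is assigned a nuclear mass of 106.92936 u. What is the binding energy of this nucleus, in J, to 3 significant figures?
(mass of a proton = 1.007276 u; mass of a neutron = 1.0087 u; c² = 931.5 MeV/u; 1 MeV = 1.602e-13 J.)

1.40e-10 J

With 46 protons and 61 neutrons (A = 107):
Mass of separated nucleons = 46(1.007276) + 61(1.0087) = 46.334696 + 61.5307 = 107.865396 u
Mass defect Δm = 107.865396 − 106.92936 = 0.936036 u
E_B = 0.936036 × 931.5 = 871.918 MeV
In joules: 871.918 MeV × 1.602e-13 J/MeV = 1.3968e-10 J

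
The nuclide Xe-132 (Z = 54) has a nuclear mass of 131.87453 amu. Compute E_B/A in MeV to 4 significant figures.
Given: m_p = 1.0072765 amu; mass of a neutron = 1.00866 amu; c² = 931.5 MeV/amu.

8.425 MeV/nucleon

With 54 protons and 78 neutrons (A = 132):
Σm = 54·m_p + 78·m_n = 54.3929310 + 78.67548 = 133.0684110 amu
The mass defect is 133.0684110 − 131.87453 = 1.1938810 amu.
Converting to energy: 1.1938810 amu × 931.5 MeV/amu = 1112.10 MeV
Per nucleon: 1112.10 / 132 = 8.425 MeV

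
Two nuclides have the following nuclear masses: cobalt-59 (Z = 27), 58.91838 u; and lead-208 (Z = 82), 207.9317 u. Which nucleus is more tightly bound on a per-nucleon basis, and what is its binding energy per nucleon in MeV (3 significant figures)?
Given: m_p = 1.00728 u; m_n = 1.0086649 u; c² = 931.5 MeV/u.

cobalt-59; 8.77 MeV/nucleon

cobalt-59: Σm = 27(1.00728) + 32(1.0086649) = 59.4738368 u; Δm = 0.5554568 u; E_B = 517.41 MeV; E_B/A = 8.770 MeV
lead-208: Σm = 82(1.00728) + 126(1.0086649) = 209.6887374 u; Δm = 1.7570374 u; E_B = 1636.7 MeV; E_B/A = 7.869 MeV
cobalt-59 has the higher binding energy per nucleon, so it is the more tightly bound nucleus.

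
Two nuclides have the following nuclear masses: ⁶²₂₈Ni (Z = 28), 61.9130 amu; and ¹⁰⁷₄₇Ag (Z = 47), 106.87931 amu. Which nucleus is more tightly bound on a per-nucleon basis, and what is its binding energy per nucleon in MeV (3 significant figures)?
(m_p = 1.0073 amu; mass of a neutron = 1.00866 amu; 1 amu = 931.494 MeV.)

⁶²₂₈Ni; 8.80 MeV/nucleon

⁶²₂₈Ni: Σm = 28(1.0073) + 34(1.00866) = 62.49884 amu; Δm = 0.58584 amu; E_B = 545.71 MeV; E_B/A = 8.802 MeV
¹⁰⁷₄₇Ag: Σm = 47(1.0073) + 60(1.00866) = 107.86270 amu; Δm = 0.98339 amu; E_B = 916.02 MeV; E_B/A = 8.561 MeV
⁶²₂₈Ni has the higher binding energy per nucleon, so it is the more tightly bound nucleus.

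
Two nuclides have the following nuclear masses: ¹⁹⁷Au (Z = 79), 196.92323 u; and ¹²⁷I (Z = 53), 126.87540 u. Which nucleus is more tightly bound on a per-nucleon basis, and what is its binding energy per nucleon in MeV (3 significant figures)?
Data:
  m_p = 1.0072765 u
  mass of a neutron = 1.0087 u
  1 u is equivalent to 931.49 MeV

¹⁹⁷Au: Σm = 79(1.0072765) + 118(1.0087) = 198.6014435 u; Δm = 1.6782135 u; E_B = 1563.2 MeV; E_B/A = 7.935 MeV
¹²⁷I: Σm = 53(1.0072765) + 74(1.0087) = 128.0294545 u; Δm = 1.1540545 u; E_B = 1074.99 MeV; E_B/A = 8.464 MeV
¹²⁷I has the higher binding energy per nucleon, so it is the more tightly bound nucleus.

¹²⁷I; 8.46 MeV/nucleon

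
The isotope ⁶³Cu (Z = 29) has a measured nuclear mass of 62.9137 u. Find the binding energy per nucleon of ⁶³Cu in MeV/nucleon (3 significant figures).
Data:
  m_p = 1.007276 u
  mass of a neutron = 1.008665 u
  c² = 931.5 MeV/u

The nucleus contains 29 protons and 63 − 29 = 34 neutrons.
Total constituent mass: 29 × 1.007276 + 34 × 1.008665 = 63.505614 u
Δm = 63.505614 − 62.9137 = 0.591914 u
Binding energy = Δm·c² = 0.591914 × 931.5 MeV/u = 551.368 MeV
BE/A = 551.368 MeV / 63 = 8.752 MeV/nucleon

8.75 MeV/nucleon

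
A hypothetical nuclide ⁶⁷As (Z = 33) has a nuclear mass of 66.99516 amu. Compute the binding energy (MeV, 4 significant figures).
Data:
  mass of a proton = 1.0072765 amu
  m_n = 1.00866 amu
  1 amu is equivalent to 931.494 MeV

With 33 protons and 34 neutrons (A = 67):
Mass of separated nucleons = 33(1.0072765) + 34(1.00866) = 33.2401245 + 34.29444 = 67.5345645 amu
Mass defect Δm = 67.5345645 − 66.99516 = 0.5394045 amu
E_B = 0.5394045 × 931.494 = 502.452 MeV

502.5 MeV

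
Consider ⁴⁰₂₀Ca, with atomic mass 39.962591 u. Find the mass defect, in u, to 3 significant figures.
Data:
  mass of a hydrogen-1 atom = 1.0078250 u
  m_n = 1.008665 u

The nucleus contains 20 protons and 40 − 20 = 20 neutrons.
Total constituent mass: 20 × 1.0078250 + 20 × 1.008665 = 40.3298000 u
Mass defect Δm = 40.3298000 − 39.962591 = 0.3672090 u

0.367 u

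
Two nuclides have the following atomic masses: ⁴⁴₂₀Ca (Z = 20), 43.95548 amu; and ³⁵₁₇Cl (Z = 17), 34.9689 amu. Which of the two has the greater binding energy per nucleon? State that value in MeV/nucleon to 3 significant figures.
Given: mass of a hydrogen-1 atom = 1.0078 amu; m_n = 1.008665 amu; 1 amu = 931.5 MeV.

⁴⁴₂₀Ca: Σm = 20(1.0078) + 24(1.008665) = 44.363960 amu; Δm = 0.408480 amu; E_B = 380.50 MeV; E_B/A = 8.648 MeV
³⁵₁₇Cl: Σm = 17(1.0078) + 18(1.008665) = 35.288570 amu; Δm = 0.319670 amu; E_B = 297.77 MeV; E_B/A = 8.508 MeV
⁴⁴₂₀Ca has the higher binding energy per nucleon, so it is the more tightly bound nucleus.

⁴⁴₂₀Ca; 8.65 MeV/nucleon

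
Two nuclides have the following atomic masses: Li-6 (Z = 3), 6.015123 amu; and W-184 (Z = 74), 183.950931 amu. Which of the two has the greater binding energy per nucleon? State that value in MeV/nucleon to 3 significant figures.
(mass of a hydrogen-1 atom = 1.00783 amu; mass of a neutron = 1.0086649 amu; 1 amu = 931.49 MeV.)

Li-6: Σm = 3(1.00783) + 3(1.0086649) = 6.0494847 amu; Δm = 0.0343617 amu; E_B = 32.0076 MeV; E_B/A = 5.3346 MeV
W-184: Σm = 74(1.00783) + 110(1.0086649) = 185.5325590 amu; Δm = 1.5816280 amu; E_B = 1473.3 MeV; E_B/A = 8.007 MeV
W-184 has the higher binding energy per nucleon, so it is the more tightly bound nucleus.

W-184; 8.01 MeV/nucleon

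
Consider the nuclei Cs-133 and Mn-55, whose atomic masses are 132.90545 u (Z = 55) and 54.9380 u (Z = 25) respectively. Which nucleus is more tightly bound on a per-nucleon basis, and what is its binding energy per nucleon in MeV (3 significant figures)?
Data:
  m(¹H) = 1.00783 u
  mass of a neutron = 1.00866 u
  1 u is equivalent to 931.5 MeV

Cs-133: Σm = 55(1.00783) + 78(1.00866) = 134.10613 u; Δm = 1.20068 u; E_B = 1118.4 MeV; E_B/A = 8.409 MeV
Mn-55: Σm = 25(1.00783) + 30(1.00866) = 55.45555 u; Δm = 0.51755 u; E_B = 482.10 MeV; E_B/A = 8.765 MeV
Mn-55 has the higher binding energy per nucleon, so it is the more tightly bound nucleus.

Mn-55; 8.77 MeV/nucleon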